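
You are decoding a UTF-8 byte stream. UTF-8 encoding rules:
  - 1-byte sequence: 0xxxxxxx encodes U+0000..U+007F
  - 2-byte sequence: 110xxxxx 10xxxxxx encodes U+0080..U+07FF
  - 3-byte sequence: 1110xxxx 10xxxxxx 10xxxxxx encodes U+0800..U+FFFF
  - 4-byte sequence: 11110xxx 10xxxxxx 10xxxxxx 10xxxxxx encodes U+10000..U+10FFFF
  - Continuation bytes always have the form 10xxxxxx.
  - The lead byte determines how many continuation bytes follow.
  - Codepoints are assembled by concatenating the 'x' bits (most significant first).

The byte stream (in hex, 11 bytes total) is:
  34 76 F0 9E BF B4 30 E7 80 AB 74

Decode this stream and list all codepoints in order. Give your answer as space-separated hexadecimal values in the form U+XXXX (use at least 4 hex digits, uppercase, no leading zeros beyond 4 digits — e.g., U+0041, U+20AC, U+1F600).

Byte[0]=34: 1-byte ASCII. cp=U+0034
Byte[1]=76: 1-byte ASCII. cp=U+0076
Byte[2]=F0: 4-byte lead, need 3 cont bytes. acc=0x0
Byte[3]=9E: continuation. acc=(acc<<6)|0x1E=0x1E
Byte[4]=BF: continuation. acc=(acc<<6)|0x3F=0x7BF
Byte[5]=B4: continuation. acc=(acc<<6)|0x34=0x1EFF4
Completed: cp=U+1EFF4 (starts at byte 2)
Byte[6]=30: 1-byte ASCII. cp=U+0030
Byte[7]=E7: 3-byte lead, need 2 cont bytes. acc=0x7
Byte[8]=80: continuation. acc=(acc<<6)|0x00=0x1C0
Byte[9]=AB: continuation. acc=(acc<<6)|0x2B=0x702B
Completed: cp=U+702B (starts at byte 7)
Byte[10]=74: 1-byte ASCII. cp=U+0074

Answer: U+0034 U+0076 U+1EFF4 U+0030 U+702B U+0074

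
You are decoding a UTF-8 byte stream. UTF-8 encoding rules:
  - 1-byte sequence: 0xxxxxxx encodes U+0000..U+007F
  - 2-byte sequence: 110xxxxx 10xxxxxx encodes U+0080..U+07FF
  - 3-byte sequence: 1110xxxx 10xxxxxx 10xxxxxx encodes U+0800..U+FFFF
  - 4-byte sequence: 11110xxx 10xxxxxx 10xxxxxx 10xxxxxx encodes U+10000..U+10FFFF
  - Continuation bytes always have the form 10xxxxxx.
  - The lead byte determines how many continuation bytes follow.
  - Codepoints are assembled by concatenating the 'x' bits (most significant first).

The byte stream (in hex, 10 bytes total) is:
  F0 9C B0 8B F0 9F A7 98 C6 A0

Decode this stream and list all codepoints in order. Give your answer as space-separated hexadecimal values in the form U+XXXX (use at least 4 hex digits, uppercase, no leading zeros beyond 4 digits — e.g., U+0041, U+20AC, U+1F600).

Answer: U+1CC0B U+1F9D8 U+01A0

Derivation:
Byte[0]=F0: 4-byte lead, need 3 cont bytes. acc=0x0
Byte[1]=9C: continuation. acc=(acc<<6)|0x1C=0x1C
Byte[2]=B0: continuation. acc=(acc<<6)|0x30=0x730
Byte[3]=8B: continuation. acc=(acc<<6)|0x0B=0x1CC0B
Completed: cp=U+1CC0B (starts at byte 0)
Byte[4]=F0: 4-byte lead, need 3 cont bytes. acc=0x0
Byte[5]=9F: continuation. acc=(acc<<6)|0x1F=0x1F
Byte[6]=A7: continuation. acc=(acc<<6)|0x27=0x7E7
Byte[7]=98: continuation. acc=(acc<<6)|0x18=0x1F9D8
Completed: cp=U+1F9D8 (starts at byte 4)
Byte[8]=C6: 2-byte lead, need 1 cont bytes. acc=0x6
Byte[9]=A0: continuation. acc=(acc<<6)|0x20=0x1A0
Completed: cp=U+01A0 (starts at byte 8)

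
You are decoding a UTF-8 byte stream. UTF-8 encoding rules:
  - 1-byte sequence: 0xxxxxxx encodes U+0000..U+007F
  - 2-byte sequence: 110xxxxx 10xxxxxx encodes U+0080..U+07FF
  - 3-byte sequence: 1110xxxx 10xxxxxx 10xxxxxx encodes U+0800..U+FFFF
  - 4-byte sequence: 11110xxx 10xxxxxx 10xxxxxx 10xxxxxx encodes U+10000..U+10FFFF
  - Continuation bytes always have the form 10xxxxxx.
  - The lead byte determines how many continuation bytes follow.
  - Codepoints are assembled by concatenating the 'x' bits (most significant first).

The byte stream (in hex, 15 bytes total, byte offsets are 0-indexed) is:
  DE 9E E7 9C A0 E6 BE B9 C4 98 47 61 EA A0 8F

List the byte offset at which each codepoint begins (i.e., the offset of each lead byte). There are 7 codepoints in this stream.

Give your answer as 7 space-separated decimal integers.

Answer: 0 2 5 8 10 11 12

Derivation:
Byte[0]=DE: 2-byte lead, need 1 cont bytes. acc=0x1E
Byte[1]=9E: continuation. acc=(acc<<6)|0x1E=0x79E
Completed: cp=U+079E (starts at byte 0)
Byte[2]=E7: 3-byte lead, need 2 cont bytes. acc=0x7
Byte[3]=9C: continuation. acc=(acc<<6)|0x1C=0x1DC
Byte[4]=A0: continuation. acc=(acc<<6)|0x20=0x7720
Completed: cp=U+7720 (starts at byte 2)
Byte[5]=E6: 3-byte lead, need 2 cont bytes. acc=0x6
Byte[6]=BE: continuation. acc=(acc<<6)|0x3E=0x1BE
Byte[7]=B9: continuation. acc=(acc<<6)|0x39=0x6FB9
Completed: cp=U+6FB9 (starts at byte 5)
Byte[8]=C4: 2-byte lead, need 1 cont bytes. acc=0x4
Byte[9]=98: continuation. acc=(acc<<6)|0x18=0x118
Completed: cp=U+0118 (starts at byte 8)
Byte[10]=47: 1-byte ASCII. cp=U+0047
Byte[11]=61: 1-byte ASCII. cp=U+0061
Byte[12]=EA: 3-byte lead, need 2 cont bytes. acc=0xA
Byte[13]=A0: continuation. acc=(acc<<6)|0x20=0x2A0
Byte[14]=8F: continuation. acc=(acc<<6)|0x0F=0xA80F
Completed: cp=U+A80F (starts at byte 12)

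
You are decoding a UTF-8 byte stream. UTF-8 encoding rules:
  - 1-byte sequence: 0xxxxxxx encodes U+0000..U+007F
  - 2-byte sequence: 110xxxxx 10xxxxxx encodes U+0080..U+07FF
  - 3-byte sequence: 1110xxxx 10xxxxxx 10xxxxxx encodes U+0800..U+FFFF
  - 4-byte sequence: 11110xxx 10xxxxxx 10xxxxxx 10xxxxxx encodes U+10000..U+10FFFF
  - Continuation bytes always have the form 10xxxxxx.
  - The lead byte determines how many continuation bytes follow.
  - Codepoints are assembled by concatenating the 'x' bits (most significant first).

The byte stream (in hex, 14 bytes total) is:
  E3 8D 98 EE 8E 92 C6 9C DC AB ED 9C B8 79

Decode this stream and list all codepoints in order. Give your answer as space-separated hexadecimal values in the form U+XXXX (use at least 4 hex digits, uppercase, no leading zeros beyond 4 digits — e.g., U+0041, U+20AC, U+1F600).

Byte[0]=E3: 3-byte lead, need 2 cont bytes. acc=0x3
Byte[1]=8D: continuation. acc=(acc<<6)|0x0D=0xCD
Byte[2]=98: continuation. acc=(acc<<6)|0x18=0x3358
Completed: cp=U+3358 (starts at byte 0)
Byte[3]=EE: 3-byte lead, need 2 cont bytes. acc=0xE
Byte[4]=8E: continuation. acc=(acc<<6)|0x0E=0x38E
Byte[5]=92: continuation. acc=(acc<<6)|0x12=0xE392
Completed: cp=U+E392 (starts at byte 3)
Byte[6]=C6: 2-byte lead, need 1 cont bytes. acc=0x6
Byte[7]=9C: continuation. acc=(acc<<6)|0x1C=0x19C
Completed: cp=U+019C (starts at byte 6)
Byte[8]=DC: 2-byte lead, need 1 cont bytes. acc=0x1C
Byte[9]=AB: continuation. acc=(acc<<6)|0x2B=0x72B
Completed: cp=U+072B (starts at byte 8)
Byte[10]=ED: 3-byte lead, need 2 cont bytes. acc=0xD
Byte[11]=9C: continuation. acc=(acc<<6)|0x1C=0x35C
Byte[12]=B8: continuation. acc=(acc<<6)|0x38=0xD738
Completed: cp=U+D738 (starts at byte 10)
Byte[13]=79: 1-byte ASCII. cp=U+0079

Answer: U+3358 U+E392 U+019C U+072B U+D738 U+0079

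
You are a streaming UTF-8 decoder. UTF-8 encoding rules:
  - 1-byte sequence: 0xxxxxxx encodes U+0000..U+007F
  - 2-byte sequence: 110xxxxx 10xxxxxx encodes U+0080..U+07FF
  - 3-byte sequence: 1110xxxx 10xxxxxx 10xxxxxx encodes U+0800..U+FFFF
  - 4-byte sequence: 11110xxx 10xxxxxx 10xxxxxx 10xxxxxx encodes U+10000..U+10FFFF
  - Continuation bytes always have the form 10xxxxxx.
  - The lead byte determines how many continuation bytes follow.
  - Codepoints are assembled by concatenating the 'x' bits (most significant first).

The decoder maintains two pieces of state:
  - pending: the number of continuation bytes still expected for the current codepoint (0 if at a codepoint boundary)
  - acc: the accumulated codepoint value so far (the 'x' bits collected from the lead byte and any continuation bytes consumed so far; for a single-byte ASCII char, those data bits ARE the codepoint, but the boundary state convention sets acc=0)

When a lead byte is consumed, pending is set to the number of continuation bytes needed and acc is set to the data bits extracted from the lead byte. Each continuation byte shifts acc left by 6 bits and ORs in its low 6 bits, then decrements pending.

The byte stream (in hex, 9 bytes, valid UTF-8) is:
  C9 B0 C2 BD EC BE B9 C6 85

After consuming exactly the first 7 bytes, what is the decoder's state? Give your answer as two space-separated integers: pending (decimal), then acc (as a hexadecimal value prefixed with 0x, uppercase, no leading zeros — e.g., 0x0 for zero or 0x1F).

Byte[0]=C9: 2-byte lead. pending=1, acc=0x9
Byte[1]=B0: continuation. acc=(acc<<6)|0x30=0x270, pending=0
Byte[2]=C2: 2-byte lead. pending=1, acc=0x2
Byte[3]=BD: continuation. acc=(acc<<6)|0x3D=0xBD, pending=0
Byte[4]=EC: 3-byte lead. pending=2, acc=0xC
Byte[5]=BE: continuation. acc=(acc<<6)|0x3E=0x33E, pending=1
Byte[6]=B9: continuation. acc=(acc<<6)|0x39=0xCFB9, pending=0

Answer: 0 0xCFB9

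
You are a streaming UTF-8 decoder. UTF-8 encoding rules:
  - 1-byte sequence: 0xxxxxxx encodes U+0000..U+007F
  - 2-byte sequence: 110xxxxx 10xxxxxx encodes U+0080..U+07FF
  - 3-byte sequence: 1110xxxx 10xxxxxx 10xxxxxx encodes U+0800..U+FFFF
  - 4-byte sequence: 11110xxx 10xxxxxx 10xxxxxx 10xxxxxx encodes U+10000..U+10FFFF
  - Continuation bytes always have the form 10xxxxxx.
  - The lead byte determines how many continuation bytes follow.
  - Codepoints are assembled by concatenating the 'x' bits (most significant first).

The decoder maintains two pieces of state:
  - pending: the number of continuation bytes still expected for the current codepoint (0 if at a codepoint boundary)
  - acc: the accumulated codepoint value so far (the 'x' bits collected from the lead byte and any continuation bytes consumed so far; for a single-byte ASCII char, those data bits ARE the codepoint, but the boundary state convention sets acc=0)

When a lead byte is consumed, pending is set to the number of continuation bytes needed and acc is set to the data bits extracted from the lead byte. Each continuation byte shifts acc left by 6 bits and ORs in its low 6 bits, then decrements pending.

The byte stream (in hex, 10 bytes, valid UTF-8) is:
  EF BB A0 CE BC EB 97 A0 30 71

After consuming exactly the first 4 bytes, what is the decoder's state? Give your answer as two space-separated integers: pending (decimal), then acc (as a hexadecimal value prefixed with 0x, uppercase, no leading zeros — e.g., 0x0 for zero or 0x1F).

Answer: 1 0xE

Derivation:
Byte[0]=EF: 3-byte lead. pending=2, acc=0xF
Byte[1]=BB: continuation. acc=(acc<<6)|0x3B=0x3FB, pending=1
Byte[2]=A0: continuation. acc=(acc<<6)|0x20=0xFEE0, pending=0
Byte[3]=CE: 2-byte lead. pending=1, acc=0xE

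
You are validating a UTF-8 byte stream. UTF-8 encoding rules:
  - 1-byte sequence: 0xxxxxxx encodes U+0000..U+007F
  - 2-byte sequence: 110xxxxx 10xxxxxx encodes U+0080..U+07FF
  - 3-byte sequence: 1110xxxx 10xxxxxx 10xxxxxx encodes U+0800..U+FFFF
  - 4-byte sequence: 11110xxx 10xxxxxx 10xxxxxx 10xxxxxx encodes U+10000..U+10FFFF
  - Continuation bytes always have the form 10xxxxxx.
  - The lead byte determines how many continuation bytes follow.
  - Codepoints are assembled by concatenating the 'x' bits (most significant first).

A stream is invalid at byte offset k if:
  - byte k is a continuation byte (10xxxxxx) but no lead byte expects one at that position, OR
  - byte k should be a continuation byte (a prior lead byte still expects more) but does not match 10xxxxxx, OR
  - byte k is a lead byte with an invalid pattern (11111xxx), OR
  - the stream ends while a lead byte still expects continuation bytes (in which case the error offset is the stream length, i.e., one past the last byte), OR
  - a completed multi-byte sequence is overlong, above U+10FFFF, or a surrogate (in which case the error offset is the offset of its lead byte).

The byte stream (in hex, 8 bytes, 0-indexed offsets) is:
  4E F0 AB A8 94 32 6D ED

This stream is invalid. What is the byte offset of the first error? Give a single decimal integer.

Answer: 8

Derivation:
Byte[0]=4E: 1-byte ASCII. cp=U+004E
Byte[1]=F0: 4-byte lead, need 3 cont bytes. acc=0x0
Byte[2]=AB: continuation. acc=(acc<<6)|0x2B=0x2B
Byte[3]=A8: continuation. acc=(acc<<6)|0x28=0xAE8
Byte[4]=94: continuation. acc=(acc<<6)|0x14=0x2BA14
Completed: cp=U+2BA14 (starts at byte 1)
Byte[5]=32: 1-byte ASCII. cp=U+0032
Byte[6]=6D: 1-byte ASCII. cp=U+006D
Byte[7]=ED: 3-byte lead, need 2 cont bytes. acc=0xD
Byte[8]: stream ended, expected continuation. INVALID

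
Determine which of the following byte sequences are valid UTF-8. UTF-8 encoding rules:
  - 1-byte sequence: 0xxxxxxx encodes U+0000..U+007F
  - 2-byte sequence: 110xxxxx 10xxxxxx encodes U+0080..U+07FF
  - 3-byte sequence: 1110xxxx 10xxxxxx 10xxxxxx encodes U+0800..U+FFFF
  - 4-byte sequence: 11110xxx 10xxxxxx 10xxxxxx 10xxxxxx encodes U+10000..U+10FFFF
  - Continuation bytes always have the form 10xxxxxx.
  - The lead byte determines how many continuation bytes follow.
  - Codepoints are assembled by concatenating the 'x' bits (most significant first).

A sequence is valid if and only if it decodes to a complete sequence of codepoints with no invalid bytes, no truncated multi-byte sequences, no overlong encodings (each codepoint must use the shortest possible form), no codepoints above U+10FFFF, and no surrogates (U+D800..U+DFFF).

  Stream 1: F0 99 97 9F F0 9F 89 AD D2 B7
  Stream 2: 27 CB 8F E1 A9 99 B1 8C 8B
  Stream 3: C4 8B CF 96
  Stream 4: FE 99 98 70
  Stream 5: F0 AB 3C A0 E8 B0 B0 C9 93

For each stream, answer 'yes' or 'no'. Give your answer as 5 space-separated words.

Stream 1: decodes cleanly. VALID
Stream 2: error at byte offset 6. INVALID
Stream 3: decodes cleanly. VALID
Stream 4: error at byte offset 0. INVALID
Stream 5: error at byte offset 2. INVALID

Answer: yes no yes no no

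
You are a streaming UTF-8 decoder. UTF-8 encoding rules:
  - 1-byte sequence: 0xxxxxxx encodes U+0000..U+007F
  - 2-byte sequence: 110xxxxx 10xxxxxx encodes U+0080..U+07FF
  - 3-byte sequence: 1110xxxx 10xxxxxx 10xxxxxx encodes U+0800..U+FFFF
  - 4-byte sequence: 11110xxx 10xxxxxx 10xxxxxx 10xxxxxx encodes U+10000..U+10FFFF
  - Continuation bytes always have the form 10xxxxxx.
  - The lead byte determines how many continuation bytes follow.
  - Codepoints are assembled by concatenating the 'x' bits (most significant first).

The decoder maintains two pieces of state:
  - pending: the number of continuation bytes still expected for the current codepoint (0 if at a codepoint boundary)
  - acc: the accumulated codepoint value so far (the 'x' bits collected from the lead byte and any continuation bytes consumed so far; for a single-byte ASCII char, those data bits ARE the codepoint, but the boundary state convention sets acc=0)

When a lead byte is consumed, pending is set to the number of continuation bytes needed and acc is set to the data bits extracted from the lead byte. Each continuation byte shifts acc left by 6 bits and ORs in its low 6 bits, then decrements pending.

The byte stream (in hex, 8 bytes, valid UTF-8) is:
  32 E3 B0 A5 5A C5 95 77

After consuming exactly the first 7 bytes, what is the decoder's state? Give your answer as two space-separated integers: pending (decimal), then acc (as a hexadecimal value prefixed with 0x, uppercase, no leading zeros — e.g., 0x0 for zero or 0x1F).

Answer: 0 0x155

Derivation:
Byte[0]=32: 1-byte. pending=0, acc=0x0
Byte[1]=E3: 3-byte lead. pending=2, acc=0x3
Byte[2]=B0: continuation. acc=(acc<<6)|0x30=0xF0, pending=1
Byte[3]=A5: continuation. acc=(acc<<6)|0x25=0x3C25, pending=0
Byte[4]=5A: 1-byte. pending=0, acc=0x0
Byte[5]=C5: 2-byte lead. pending=1, acc=0x5
Byte[6]=95: continuation. acc=(acc<<6)|0x15=0x155, pending=0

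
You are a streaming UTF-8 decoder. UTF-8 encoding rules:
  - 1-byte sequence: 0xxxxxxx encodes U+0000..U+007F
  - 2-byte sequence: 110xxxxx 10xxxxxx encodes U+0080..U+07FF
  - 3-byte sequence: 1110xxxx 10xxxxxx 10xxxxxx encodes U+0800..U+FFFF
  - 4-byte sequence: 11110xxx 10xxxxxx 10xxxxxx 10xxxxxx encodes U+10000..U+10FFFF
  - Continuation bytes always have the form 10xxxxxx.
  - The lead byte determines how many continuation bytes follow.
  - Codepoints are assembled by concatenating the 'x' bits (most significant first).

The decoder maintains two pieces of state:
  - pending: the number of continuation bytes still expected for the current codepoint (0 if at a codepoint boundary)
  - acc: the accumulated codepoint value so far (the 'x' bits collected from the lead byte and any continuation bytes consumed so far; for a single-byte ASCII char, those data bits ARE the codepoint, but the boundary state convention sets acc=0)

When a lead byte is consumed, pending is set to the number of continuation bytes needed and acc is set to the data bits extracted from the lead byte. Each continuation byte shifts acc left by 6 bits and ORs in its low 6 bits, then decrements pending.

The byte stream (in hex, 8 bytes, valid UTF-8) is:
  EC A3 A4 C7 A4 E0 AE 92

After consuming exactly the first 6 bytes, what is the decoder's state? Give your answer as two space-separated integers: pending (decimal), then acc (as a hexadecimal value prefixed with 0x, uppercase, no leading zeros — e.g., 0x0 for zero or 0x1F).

Byte[0]=EC: 3-byte lead. pending=2, acc=0xC
Byte[1]=A3: continuation. acc=(acc<<6)|0x23=0x323, pending=1
Byte[2]=A4: continuation. acc=(acc<<6)|0x24=0xC8E4, pending=0
Byte[3]=C7: 2-byte lead. pending=1, acc=0x7
Byte[4]=A4: continuation. acc=(acc<<6)|0x24=0x1E4, pending=0
Byte[5]=E0: 3-byte lead. pending=2, acc=0x0

Answer: 2 0x0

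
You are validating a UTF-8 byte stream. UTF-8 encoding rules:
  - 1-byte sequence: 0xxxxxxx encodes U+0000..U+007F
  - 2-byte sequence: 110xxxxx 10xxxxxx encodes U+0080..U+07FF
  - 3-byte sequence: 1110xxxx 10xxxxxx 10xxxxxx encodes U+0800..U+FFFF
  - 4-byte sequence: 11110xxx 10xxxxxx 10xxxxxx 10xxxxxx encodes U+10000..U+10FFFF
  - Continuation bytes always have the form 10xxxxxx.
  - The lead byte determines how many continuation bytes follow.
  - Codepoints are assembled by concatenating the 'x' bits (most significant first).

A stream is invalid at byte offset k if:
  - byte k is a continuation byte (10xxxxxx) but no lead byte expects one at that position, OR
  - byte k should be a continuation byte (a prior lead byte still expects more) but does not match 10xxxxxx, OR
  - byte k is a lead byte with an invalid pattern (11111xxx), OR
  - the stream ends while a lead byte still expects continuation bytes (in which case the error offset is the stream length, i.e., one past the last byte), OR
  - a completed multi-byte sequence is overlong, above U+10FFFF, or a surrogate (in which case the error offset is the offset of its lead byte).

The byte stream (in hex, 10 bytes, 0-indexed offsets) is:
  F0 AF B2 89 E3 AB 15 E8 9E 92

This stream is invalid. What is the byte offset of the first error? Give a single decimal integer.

Byte[0]=F0: 4-byte lead, need 3 cont bytes. acc=0x0
Byte[1]=AF: continuation. acc=(acc<<6)|0x2F=0x2F
Byte[2]=B2: continuation. acc=(acc<<6)|0x32=0xBF2
Byte[3]=89: continuation. acc=(acc<<6)|0x09=0x2FC89
Completed: cp=U+2FC89 (starts at byte 0)
Byte[4]=E3: 3-byte lead, need 2 cont bytes. acc=0x3
Byte[5]=AB: continuation. acc=(acc<<6)|0x2B=0xEB
Byte[6]=15: expected 10xxxxxx continuation. INVALID

Answer: 6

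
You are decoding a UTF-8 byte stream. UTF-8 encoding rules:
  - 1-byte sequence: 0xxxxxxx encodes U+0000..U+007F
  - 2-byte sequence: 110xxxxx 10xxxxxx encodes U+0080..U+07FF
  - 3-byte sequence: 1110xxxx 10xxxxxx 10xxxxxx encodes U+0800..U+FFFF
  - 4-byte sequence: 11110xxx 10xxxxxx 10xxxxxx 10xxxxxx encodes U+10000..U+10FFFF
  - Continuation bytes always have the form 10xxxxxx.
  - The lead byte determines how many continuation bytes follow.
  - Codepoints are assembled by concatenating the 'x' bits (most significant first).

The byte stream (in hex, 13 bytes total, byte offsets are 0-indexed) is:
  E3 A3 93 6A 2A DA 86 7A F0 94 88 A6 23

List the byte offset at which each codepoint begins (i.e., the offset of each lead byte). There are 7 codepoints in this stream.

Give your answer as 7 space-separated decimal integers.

Answer: 0 3 4 5 7 8 12

Derivation:
Byte[0]=E3: 3-byte lead, need 2 cont bytes. acc=0x3
Byte[1]=A3: continuation. acc=(acc<<6)|0x23=0xE3
Byte[2]=93: continuation. acc=(acc<<6)|0x13=0x38D3
Completed: cp=U+38D3 (starts at byte 0)
Byte[3]=6A: 1-byte ASCII. cp=U+006A
Byte[4]=2A: 1-byte ASCII. cp=U+002A
Byte[5]=DA: 2-byte lead, need 1 cont bytes. acc=0x1A
Byte[6]=86: continuation. acc=(acc<<6)|0x06=0x686
Completed: cp=U+0686 (starts at byte 5)
Byte[7]=7A: 1-byte ASCII. cp=U+007A
Byte[8]=F0: 4-byte lead, need 3 cont bytes. acc=0x0
Byte[9]=94: continuation. acc=(acc<<6)|0x14=0x14
Byte[10]=88: continuation. acc=(acc<<6)|0x08=0x508
Byte[11]=A6: continuation. acc=(acc<<6)|0x26=0x14226
Completed: cp=U+14226 (starts at byte 8)
Byte[12]=23: 1-byte ASCII. cp=U+0023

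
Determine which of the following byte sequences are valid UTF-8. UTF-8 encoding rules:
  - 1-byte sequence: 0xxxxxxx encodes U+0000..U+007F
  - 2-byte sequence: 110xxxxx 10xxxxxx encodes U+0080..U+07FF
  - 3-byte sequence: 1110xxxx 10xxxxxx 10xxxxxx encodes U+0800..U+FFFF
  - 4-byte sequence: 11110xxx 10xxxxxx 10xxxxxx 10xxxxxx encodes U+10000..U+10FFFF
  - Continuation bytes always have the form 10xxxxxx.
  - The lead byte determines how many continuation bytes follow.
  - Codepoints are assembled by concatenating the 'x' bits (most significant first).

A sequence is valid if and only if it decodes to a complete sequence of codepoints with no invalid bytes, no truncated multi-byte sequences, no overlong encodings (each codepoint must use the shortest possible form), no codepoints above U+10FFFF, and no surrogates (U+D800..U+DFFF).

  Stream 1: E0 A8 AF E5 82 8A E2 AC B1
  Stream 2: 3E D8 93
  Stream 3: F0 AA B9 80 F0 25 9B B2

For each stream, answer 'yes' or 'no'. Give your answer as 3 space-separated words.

Answer: yes yes no

Derivation:
Stream 1: decodes cleanly. VALID
Stream 2: decodes cleanly. VALID
Stream 3: error at byte offset 5. INVALID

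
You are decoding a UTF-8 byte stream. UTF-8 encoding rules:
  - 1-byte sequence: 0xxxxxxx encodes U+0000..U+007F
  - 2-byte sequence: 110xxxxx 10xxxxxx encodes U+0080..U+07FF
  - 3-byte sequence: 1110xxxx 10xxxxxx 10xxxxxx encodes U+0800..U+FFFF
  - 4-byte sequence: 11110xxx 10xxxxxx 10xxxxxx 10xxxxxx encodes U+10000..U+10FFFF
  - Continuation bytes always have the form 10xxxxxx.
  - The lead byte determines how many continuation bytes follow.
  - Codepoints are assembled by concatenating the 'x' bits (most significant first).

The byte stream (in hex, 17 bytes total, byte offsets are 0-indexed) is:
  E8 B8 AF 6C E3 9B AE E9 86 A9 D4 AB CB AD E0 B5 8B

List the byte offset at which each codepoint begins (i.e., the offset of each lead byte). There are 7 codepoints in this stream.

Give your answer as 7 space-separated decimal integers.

Byte[0]=E8: 3-byte lead, need 2 cont bytes. acc=0x8
Byte[1]=B8: continuation. acc=(acc<<6)|0x38=0x238
Byte[2]=AF: continuation. acc=(acc<<6)|0x2F=0x8E2F
Completed: cp=U+8E2F (starts at byte 0)
Byte[3]=6C: 1-byte ASCII. cp=U+006C
Byte[4]=E3: 3-byte lead, need 2 cont bytes. acc=0x3
Byte[5]=9B: continuation. acc=(acc<<6)|0x1B=0xDB
Byte[6]=AE: continuation. acc=(acc<<6)|0x2E=0x36EE
Completed: cp=U+36EE (starts at byte 4)
Byte[7]=E9: 3-byte lead, need 2 cont bytes. acc=0x9
Byte[8]=86: continuation. acc=(acc<<6)|0x06=0x246
Byte[9]=A9: continuation. acc=(acc<<6)|0x29=0x91A9
Completed: cp=U+91A9 (starts at byte 7)
Byte[10]=D4: 2-byte lead, need 1 cont bytes. acc=0x14
Byte[11]=AB: continuation. acc=(acc<<6)|0x2B=0x52B
Completed: cp=U+052B (starts at byte 10)
Byte[12]=CB: 2-byte lead, need 1 cont bytes. acc=0xB
Byte[13]=AD: continuation. acc=(acc<<6)|0x2D=0x2ED
Completed: cp=U+02ED (starts at byte 12)
Byte[14]=E0: 3-byte lead, need 2 cont bytes. acc=0x0
Byte[15]=B5: continuation. acc=(acc<<6)|0x35=0x35
Byte[16]=8B: continuation. acc=(acc<<6)|0x0B=0xD4B
Completed: cp=U+0D4B (starts at byte 14)

Answer: 0 3 4 7 10 12 14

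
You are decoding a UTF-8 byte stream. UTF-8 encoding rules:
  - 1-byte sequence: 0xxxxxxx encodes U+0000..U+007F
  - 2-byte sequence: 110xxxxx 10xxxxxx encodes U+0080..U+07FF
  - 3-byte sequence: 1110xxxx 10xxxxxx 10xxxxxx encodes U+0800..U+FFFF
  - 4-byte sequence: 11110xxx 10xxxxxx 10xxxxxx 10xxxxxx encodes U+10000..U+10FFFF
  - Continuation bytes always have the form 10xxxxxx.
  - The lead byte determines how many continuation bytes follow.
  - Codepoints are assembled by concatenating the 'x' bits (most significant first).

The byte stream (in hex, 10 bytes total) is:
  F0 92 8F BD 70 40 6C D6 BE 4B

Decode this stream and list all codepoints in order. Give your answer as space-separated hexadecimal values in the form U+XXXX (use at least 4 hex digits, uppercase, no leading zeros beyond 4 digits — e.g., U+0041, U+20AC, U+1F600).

Byte[0]=F0: 4-byte lead, need 3 cont bytes. acc=0x0
Byte[1]=92: continuation. acc=(acc<<6)|0x12=0x12
Byte[2]=8F: continuation. acc=(acc<<6)|0x0F=0x48F
Byte[3]=BD: continuation. acc=(acc<<6)|0x3D=0x123FD
Completed: cp=U+123FD (starts at byte 0)
Byte[4]=70: 1-byte ASCII. cp=U+0070
Byte[5]=40: 1-byte ASCII. cp=U+0040
Byte[6]=6C: 1-byte ASCII. cp=U+006C
Byte[7]=D6: 2-byte lead, need 1 cont bytes. acc=0x16
Byte[8]=BE: continuation. acc=(acc<<6)|0x3E=0x5BE
Completed: cp=U+05BE (starts at byte 7)
Byte[9]=4B: 1-byte ASCII. cp=U+004B

Answer: U+123FD U+0070 U+0040 U+006C U+05BE U+004B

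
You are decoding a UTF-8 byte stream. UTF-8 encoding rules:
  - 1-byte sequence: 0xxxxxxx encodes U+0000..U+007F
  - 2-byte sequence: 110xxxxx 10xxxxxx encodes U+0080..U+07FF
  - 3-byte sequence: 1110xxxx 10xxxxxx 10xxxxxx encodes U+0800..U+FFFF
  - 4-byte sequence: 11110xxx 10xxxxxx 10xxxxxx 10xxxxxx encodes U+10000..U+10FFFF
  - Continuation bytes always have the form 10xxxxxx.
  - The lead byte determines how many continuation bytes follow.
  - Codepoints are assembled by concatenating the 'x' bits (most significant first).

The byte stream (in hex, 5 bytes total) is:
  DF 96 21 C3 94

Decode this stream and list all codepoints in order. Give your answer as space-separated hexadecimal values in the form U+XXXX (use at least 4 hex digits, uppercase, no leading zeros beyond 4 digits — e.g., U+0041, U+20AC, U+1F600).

Answer: U+07D6 U+0021 U+00D4

Derivation:
Byte[0]=DF: 2-byte lead, need 1 cont bytes. acc=0x1F
Byte[1]=96: continuation. acc=(acc<<6)|0x16=0x7D6
Completed: cp=U+07D6 (starts at byte 0)
Byte[2]=21: 1-byte ASCII. cp=U+0021
Byte[3]=C3: 2-byte lead, need 1 cont bytes. acc=0x3
Byte[4]=94: continuation. acc=(acc<<6)|0x14=0xD4
Completed: cp=U+00D4 (starts at byte 3)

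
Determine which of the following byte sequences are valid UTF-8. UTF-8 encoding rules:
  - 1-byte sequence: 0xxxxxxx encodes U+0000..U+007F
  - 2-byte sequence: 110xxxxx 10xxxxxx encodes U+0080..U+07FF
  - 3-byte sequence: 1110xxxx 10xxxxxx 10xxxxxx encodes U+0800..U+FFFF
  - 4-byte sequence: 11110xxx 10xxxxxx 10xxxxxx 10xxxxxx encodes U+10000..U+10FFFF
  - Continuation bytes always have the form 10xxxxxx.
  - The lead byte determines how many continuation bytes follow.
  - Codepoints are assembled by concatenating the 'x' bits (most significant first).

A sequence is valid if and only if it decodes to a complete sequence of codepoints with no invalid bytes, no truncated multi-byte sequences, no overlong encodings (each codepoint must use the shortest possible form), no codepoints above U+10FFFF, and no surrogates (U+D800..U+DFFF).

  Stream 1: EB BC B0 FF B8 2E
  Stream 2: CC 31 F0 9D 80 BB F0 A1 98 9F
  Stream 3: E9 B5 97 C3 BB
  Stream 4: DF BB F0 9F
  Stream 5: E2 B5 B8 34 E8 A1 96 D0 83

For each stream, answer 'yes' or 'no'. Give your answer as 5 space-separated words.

Stream 1: error at byte offset 3. INVALID
Stream 2: error at byte offset 1. INVALID
Stream 3: decodes cleanly. VALID
Stream 4: error at byte offset 4. INVALID
Stream 5: decodes cleanly. VALID

Answer: no no yes no yes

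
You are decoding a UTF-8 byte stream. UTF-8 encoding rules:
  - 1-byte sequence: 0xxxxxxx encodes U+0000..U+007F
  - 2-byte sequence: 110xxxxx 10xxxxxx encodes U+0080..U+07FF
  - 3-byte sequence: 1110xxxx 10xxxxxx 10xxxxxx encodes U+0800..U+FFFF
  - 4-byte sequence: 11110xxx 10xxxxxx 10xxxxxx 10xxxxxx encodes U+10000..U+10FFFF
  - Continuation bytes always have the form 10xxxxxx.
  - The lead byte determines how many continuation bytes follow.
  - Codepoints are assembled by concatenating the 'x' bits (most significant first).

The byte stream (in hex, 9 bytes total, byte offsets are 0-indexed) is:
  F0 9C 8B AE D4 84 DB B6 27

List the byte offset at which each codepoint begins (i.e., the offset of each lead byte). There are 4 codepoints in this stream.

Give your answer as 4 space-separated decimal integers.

Byte[0]=F0: 4-byte lead, need 3 cont bytes. acc=0x0
Byte[1]=9C: continuation. acc=(acc<<6)|0x1C=0x1C
Byte[2]=8B: continuation. acc=(acc<<6)|0x0B=0x70B
Byte[3]=AE: continuation. acc=(acc<<6)|0x2E=0x1C2EE
Completed: cp=U+1C2EE (starts at byte 0)
Byte[4]=D4: 2-byte lead, need 1 cont bytes. acc=0x14
Byte[5]=84: continuation. acc=(acc<<6)|0x04=0x504
Completed: cp=U+0504 (starts at byte 4)
Byte[6]=DB: 2-byte lead, need 1 cont bytes. acc=0x1B
Byte[7]=B6: continuation. acc=(acc<<6)|0x36=0x6F6
Completed: cp=U+06F6 (starts at byte 6)
Byte[8]=27: 1-byte ASCII. cp=U+0027

Answer: 0 4 6 8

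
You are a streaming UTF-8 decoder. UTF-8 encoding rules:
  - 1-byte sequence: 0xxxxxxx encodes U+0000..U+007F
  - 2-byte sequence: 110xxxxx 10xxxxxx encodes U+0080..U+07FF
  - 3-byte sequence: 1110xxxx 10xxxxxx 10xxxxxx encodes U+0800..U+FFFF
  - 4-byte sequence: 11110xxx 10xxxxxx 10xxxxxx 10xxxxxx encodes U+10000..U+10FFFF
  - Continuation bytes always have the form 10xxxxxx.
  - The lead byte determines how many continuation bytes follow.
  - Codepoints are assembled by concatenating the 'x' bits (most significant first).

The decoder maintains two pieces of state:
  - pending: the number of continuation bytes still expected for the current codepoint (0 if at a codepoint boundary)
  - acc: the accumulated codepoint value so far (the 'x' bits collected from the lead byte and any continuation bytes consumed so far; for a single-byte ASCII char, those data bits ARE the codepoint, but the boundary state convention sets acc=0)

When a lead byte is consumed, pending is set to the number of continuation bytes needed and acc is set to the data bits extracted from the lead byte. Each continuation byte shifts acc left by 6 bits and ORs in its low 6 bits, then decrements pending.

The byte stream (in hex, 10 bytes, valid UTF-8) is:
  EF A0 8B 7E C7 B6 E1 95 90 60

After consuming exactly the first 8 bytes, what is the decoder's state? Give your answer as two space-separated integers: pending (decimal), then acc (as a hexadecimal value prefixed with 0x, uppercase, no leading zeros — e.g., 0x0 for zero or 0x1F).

Byte[0]=EF: 3-byte lead. pending=2, acc=0xF
Byte[1]=A0: continuation. acc=(acc<<6)|0x20=0x3E0, pending=1
Byte[2]=8B: continuation. acc=(acc<<6)|0x0B=0xF80B, pending=0
Byte[3]=7E: 1-byte. pending=0, acc=0x0
Byte[4]=C7: 2-byte lead. pending=1, acc=0x7
Byte[5]=B6: continuation. acc=(acc<<6)|0x36=0x1F6, pending=0
Byte[6]=E1: 3-byte lead. pending=2, acc=0x1
Byte[7]=95: continuation. acc=(acc<<6)|0x15=0x55, pending=1

Answer: 1 0x55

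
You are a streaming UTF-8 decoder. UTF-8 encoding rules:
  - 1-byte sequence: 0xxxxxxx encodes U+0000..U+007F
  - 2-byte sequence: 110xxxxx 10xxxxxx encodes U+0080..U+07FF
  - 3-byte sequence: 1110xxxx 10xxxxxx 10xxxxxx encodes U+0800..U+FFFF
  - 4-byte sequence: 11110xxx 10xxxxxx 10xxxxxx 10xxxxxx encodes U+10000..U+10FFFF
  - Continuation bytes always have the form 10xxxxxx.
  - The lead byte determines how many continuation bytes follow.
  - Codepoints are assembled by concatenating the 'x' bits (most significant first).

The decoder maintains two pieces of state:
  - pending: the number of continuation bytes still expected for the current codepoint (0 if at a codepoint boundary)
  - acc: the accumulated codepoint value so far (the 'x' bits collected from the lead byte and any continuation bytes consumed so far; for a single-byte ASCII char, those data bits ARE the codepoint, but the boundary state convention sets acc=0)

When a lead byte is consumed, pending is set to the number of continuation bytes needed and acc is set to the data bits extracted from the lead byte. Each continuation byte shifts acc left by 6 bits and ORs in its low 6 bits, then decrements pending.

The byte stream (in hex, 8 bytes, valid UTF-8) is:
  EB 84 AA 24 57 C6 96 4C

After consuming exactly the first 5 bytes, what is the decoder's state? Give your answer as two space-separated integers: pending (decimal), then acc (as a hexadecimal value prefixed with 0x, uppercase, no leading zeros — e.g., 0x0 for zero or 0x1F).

Byte[0]=EB: 3-byte lead. pending=2, acc=0xB
Byte[1]=84: continuation. acc=(acc<<6)|0x04=0x2C4, pending=1
Byte[2]=AA: continuation. acc=(acc<<6)|0x2A=0xB12A, pending=0
Byte[3]=24: 1-byte. pending=0, acc=0x0
Byte[4]=57: 1-byte. pending=0, acc=0x0

Answer: 0 0x0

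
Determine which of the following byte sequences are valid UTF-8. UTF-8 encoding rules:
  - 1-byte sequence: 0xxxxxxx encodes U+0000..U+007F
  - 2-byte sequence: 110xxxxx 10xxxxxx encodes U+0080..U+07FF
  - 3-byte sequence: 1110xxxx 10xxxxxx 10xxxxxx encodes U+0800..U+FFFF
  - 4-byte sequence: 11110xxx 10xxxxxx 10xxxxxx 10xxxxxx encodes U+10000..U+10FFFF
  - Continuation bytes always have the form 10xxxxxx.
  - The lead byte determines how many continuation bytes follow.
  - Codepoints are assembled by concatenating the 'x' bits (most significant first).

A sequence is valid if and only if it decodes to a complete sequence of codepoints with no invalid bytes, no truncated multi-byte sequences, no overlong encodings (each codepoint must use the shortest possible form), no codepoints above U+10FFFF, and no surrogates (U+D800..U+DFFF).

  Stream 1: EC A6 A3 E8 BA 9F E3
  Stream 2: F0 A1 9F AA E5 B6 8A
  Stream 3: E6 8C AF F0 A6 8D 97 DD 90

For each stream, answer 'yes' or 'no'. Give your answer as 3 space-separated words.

Answer: no yes yes

Derivation:
Stream 1: error at byte offset 7. INVALID
Stream 2: decodes cleanly. VALID
Stream 3: decodes cleanly. VALID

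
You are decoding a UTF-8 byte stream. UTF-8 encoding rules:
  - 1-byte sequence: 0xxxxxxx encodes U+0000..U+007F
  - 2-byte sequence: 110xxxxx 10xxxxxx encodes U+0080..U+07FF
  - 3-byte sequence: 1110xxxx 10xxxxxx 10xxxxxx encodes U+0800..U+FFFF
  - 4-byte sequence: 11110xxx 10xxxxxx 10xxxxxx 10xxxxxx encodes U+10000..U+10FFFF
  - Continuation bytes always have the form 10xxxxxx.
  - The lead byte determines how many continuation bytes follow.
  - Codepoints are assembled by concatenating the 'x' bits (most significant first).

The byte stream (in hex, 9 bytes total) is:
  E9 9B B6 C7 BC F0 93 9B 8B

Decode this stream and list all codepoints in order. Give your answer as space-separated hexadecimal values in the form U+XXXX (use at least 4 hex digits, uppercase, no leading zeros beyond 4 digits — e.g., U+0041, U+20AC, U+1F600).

Byte[0]=E9: 3-byte lead, need 2 cont bytes. acc=0x9
Byte[1]=9B: continuation. acc=(acc<<6)|0x1B=0x25B
Byte[2]=B6: continuation. acc=(acc<<6)|0x36=0x96F6
Completed: cp=U+96F6 (starts at byte 0)
Byte[3]=C7: 2-byte lead, need 1 cont bytes. acc=0x7
Byte[4]=BC: continuation. acc=(acc<<6)|0x3C=0x1FC
Completed: cp=U+01FC (starts at byte 3)
Byte[5]=F0: 4-byte lead, need 3 cont bytes. acc=0x0
Byte[6]=93: continuation. acc=(acc<<6)|0x13=0x13
Byte[7]=9B: continuation. acc=(acc<<6)|0x1B=0x4DB
Byte[8]=8B: continuation. acc=(acc<<6)|0x0B=0x136CB
Completed: cp=U+136CB (starts at byte 5)

Answer: U+96F6 U+01FC U+136CB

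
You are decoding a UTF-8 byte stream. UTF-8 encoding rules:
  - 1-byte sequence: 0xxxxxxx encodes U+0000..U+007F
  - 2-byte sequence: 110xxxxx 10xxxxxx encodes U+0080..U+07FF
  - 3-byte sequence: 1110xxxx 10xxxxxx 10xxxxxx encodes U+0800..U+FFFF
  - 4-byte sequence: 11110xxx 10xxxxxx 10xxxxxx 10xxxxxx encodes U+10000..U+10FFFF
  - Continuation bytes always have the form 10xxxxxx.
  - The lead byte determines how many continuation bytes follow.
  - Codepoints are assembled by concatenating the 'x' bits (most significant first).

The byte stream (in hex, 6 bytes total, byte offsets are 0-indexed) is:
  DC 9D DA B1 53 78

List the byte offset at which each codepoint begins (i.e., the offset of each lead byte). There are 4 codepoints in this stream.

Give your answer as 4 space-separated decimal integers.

Answer: 0 2 4 5

Derivation:
Byte[0]=DC: 2-byte lead, need 1 cont bytes. acc=0x1C
Byte[1]=9D: continuation. acc=(acc<<6)|0x1D=0x71D
Completed: cp=U+071D (starts at byte 0)
Byte[2]=DA: 2-byte lead, need 1 cont bytes. acc=0x1A
Byte[3]=B1: continuation. acc=(acc<<6)|0x31=0x6B1
Completed: cp=U+06B1 (starts at byte 2)
Byte[4]=53: 1-byte ASCII. cp=U+0053
Byte[5]=78: 1-byte ASCII. cp=U+0078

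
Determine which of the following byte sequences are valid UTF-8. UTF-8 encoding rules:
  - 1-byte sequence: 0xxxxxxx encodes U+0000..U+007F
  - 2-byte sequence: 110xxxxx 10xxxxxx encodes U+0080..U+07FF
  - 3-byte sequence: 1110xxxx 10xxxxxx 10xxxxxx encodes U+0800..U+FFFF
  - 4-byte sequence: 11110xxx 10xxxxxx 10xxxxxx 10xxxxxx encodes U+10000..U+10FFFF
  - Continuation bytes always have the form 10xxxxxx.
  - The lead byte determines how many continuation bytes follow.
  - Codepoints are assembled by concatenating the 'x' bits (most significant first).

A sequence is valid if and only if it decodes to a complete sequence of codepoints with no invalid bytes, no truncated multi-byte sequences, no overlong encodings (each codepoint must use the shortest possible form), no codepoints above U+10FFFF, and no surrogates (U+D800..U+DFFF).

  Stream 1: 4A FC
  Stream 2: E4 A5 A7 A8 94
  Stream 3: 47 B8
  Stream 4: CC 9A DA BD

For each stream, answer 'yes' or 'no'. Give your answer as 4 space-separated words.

Answer: no no no yes

Derivation:
Stream 1: error at byte offset 1. INVALID
Stream 2: error at byte offset 3. INVALID
Stream 3: error at byte offset 1. INVALID
Stream 4: decodes cleanly. VALID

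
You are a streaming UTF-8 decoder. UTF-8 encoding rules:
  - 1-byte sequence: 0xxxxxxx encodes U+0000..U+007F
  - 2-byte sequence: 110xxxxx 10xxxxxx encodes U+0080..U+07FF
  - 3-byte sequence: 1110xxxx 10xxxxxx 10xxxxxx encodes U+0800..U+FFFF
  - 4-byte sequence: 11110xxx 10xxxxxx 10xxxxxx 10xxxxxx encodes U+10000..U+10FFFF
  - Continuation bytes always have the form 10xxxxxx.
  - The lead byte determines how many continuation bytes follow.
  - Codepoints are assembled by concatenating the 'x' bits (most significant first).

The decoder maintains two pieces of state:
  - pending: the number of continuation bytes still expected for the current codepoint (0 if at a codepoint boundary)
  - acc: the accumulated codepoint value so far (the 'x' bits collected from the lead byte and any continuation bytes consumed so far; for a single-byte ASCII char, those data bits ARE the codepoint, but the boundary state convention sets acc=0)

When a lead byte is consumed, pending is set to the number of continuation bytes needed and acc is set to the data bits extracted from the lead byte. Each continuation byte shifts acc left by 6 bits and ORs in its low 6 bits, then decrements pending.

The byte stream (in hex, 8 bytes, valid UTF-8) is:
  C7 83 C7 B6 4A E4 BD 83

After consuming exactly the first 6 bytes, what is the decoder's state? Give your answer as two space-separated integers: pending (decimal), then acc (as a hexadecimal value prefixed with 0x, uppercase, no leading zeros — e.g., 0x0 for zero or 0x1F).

Answer: 2 0x4

Derivation:
Byte[0]=C7: 2-byte lead. pending=1, acc=0x7
Byte[1]=83: continuation. acc=(acc<<6)|0x03=0x1C3, pending=0
Byte[2]=C7: 2-byte lead. pending=1, acc=0x7
Byte[3]=B6: continuation. acc=(acc<<6)|0x36=0x1F6, pending=0
Byte[4]=4A: 1-byte. pending=0, acc=0x0
Byte[5]=E4: 3-byte lead. pending=2, acc=0x4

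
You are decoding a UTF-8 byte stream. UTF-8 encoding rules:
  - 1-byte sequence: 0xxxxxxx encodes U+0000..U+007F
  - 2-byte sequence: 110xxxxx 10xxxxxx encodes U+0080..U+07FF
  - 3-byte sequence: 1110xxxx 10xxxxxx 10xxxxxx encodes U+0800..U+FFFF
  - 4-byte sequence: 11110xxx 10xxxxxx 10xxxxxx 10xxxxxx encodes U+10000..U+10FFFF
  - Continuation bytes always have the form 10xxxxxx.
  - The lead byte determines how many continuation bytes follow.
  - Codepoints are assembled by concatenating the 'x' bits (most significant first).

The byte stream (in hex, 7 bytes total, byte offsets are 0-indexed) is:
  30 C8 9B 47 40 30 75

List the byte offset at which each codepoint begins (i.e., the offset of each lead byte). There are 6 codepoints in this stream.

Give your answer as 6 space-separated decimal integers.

Byte[0]=30: 1-byte ASCII. cp=U+0030
Byte[1]=C8: 2-byte lead, need 1 cont bytes. acc=0x8
Byte[2]=9B: continuation. acc=(acc<<6)|0x1B=0x21B
Completed: cp=U+021B (starts at byte 1)
Byte[3]=47: 1-byte ASCII. cp=U+0047
Byte[4]=40: 1-byte ASCII. cp=U+0040
Byte[5]=30: 1-byte ASCII. cp=U+0030
Byte[6]=75: 1-byte ASCII. cp=U+0075

Answer: 0 1 3 4 5 6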